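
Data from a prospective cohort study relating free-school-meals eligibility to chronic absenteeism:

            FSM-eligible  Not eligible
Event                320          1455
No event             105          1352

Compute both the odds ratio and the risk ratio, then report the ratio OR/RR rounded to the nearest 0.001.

Reading the table with exposure as columns: a = 320 (FSM-eligible, case), b = 105 (FSM-eligible, non-case), c = 1455 (Not eligible, case), d = 1352.
OR = (320·1352)/(105·1455) = 432640/152775 = 2.83188
Risk in exposed = 320/425 = 0.75294; risk in unexposed = 1455/2807 = 0.51835; RR = 1.45258
OR/RR = 2.83188 / 1.45258 = 1.94955
The outcome is not rare, so the OR lies further from 1 than the RR.

1.950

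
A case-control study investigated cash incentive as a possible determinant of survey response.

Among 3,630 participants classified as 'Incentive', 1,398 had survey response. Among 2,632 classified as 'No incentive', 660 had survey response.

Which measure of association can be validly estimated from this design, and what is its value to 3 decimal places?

From the description: a = 1398, b = 2232, c = 660, d = 1972.
This is a case-control study: participants were sampled on outcome status, so risks in the source population cannot be estimated directly — relative risk is not valid here. The odds ratio is the appropriate measure.
OR = (a·d)/(b·c) = (1398 × 1972) / (2232 × 660) = 2756856 / 1473120 = 1.87144

1.871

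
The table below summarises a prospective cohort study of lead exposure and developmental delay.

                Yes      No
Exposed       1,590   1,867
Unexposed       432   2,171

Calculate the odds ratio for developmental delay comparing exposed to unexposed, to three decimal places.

Cells: a = 1590, b = 1867, c = 432, d = 2171.
OR = (a·d)/(b·c) = (1590 × 2171) / (1867 × 432) = 3451890 / 806544 = 4.27985
The odds of developmental delay are about 4.28 times as high in the exposed group.

4.280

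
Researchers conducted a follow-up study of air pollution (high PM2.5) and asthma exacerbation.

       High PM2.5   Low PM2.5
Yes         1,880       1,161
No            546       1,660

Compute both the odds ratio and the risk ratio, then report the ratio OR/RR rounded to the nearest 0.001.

2.615

Reading the table with exposure as columns: a = 1880 (High PM2.5, case), b = 546 (High PM2.5, non-case), c = 1161 (Low PM2.5, case), d = 1660.
OR = (1880·1660)/(546·1161) = 3120800/633906 = 4.92313
Risk in exposed = 1880/2426 = 0.77494; risk in unexposed = 1161/2821 = 0.41156; RR = 1.88295
OR/RR = 4.92313 / 1.88295 = 2.61459
The outcome is not rare, so the OR lies further from 1 than the RR.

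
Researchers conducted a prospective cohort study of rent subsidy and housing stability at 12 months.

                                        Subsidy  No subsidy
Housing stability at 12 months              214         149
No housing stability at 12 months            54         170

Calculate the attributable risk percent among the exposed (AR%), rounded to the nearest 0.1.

41.5

Reading the table with exposure as columns: a = 214 (Subsidy, case), b = 54 (Subsidy, non-case), c = 149 (No subsidy, case), d = 170.
Risk in exposed = 214/268 = 0.79851; risk in unexposed = 149/319 = 0.46708.
RR = 0.79851/0.46708 = 1.70956
AR% = (RR − 1)/RR × 100 = (1.70956 − 1)/1.70956 × 100 = 41.5053%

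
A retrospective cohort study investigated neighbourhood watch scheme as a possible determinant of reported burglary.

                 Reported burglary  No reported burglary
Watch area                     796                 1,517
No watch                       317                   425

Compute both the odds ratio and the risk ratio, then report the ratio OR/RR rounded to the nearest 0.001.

Cells: a = 796, b = 1517, c = 317, d = 425.
OR = (796·425)/(1517·317) = 338300/480889 = 0.70349
Risk in exposed = 796/2313 = 0.34414; risk in unexposed = 317/742 = 0.42722; RR = 0.80553
OR/RR = 0.70349 / 0.80553 = 0.87332
The outcome is not rare, so the OR lies further from 1 than the RR.

0.873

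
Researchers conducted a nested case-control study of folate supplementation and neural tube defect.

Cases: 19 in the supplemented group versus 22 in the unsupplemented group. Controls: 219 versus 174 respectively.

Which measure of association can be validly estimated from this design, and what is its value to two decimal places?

From the description: a = 19, b = 219, c = 22, d = 174.
This is a nested case-control study: participants were sampled on outcome status, so risks in the source population cannot be estimated directly — relative risk is not valid here. The odds ratio is the appropriate measure.
OR = (a·d)/(b·c) = (19 × 174) / (219 × 22) = 3306 / 4818 = 0.68618

0.69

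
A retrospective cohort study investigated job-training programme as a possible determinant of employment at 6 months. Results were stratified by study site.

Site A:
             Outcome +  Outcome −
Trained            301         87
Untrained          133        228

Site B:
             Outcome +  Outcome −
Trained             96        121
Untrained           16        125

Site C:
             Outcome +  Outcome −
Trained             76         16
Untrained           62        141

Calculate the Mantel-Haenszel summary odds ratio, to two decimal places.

OR_MH = Σ(aᵢdᵢ/nᵢ) / Σ(bᵢcᵢ/nᵢ), where nᵢ is the stratum total.
Stratum 1 (Site A): n = 749; a·d/n = 301·228/749 = 91.6262; b·c/n = 87·133/749 = 15.4486
Stratum 2 (Site B): n = 358; a·d/n = 96·125/358 = 33.5196; b·c/n = 121·16/358 = 5.4078
Stratum 3 (Site C): n = 295; a·d/n = 76·141/295 = 36.3254; b·c/n = 16·62/295 = 3.3627
OR_MH = (91.6262 + 33.5196 + 36.3254) / (15.4486 + 5.4078 + 3.3627) = 161.4711 / 24.2191 = 6.66709

6.67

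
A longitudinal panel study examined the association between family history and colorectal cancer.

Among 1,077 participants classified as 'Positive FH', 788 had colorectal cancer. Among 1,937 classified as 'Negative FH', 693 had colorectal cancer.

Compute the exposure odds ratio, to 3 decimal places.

From the description: a = 788, b = 289, c = 693, d = 1244.
OR = (a·d)/(b·c) = (788 × 1244) / (289 × 693) = 980272 / 200277 = 4.89458
The odds of colorectal cancer are about 4.89 times as high in the positive fh group.

4.895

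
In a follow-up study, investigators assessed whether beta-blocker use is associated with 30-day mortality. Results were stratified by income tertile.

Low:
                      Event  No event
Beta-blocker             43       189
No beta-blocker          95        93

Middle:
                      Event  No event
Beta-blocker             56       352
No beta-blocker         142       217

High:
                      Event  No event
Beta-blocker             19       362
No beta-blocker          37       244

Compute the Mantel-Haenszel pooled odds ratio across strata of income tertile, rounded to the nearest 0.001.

0.253

OR_MH = Σ(aᵢdᵢ/nᵢ) / Σ(bᵢcᵢ/nᵢ), where nᵢ is the stratum total.
Stratum 1 (Low): n = 420; a·d/n = 43·93/420 = 9.5214; b·c/n = 189·95/420 = 42.7500
Stratum 2 (Middle): n = 767; a·d/n = 56·217/767 = 15.8435; b·c/n = 352·142/767 = 65.1682
Stratum 3 (High): n = 662; a·d/n = 19·244/662 = 7.0030; b·c/n = 362·37/662 = 20.2326
OR_MH = (9.5214 + 15.8435 + 7.0030) / (42.7500 + 65.1682 + 20.2326) = 32.3680 / 128.1508 = 0.25258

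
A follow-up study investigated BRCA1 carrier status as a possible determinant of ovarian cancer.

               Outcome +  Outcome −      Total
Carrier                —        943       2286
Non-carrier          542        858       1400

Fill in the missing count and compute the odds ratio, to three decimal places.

The missing cell is in the exposed row: 2286 − 943 = 1343.
So a = 1343, b = 943, c = 542, d = 858.
OR = (a·d)/(b·c) = (1343 × 858) / (943 × 542) = 1152294 / 511106 = 2.25451

2.255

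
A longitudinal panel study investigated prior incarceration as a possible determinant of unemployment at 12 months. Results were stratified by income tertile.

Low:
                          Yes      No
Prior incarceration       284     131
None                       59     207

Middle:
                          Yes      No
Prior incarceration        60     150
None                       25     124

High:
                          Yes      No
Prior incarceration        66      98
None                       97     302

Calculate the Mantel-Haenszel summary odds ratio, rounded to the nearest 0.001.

OR_MH = Σ(aᵢdᵢ/nᵢ) / Σ(bᵢcᵢ/nᵢ), where nᵢ is the stratum total.
Stratum 1 (Low): n = 681; a·d/n = 284·207/681 = 86.3260; b·c/n = 131·59/681 = 11.3495
Stratum 2 (Middle): n = 359; a·d/n = 60·124/359 = 20.7242; b·c/n = 150·25/359 = 10.4457
Stratum 3 (High): n = 563; a·d/n = 66·302/563 = 35.4032; b·c/n = 98·97/563 = 16.8845
OR_MH = (86.3260 + 20.7242 + 35.4032) / (11.3495 + 10.4457 + 16.8845) = 142.4534 / 38.6797 = 3.68290

3.683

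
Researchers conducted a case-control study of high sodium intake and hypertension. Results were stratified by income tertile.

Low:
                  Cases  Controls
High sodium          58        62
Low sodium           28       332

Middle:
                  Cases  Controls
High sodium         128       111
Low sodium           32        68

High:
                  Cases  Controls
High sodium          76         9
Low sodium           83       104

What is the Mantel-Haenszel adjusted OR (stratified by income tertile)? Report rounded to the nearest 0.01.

5.63

OR_MH = Σ(aᵢdᵢ/nᵢ) / Σ(bᵢcᵢ/nᵢ), where nᵢ is the stratum total.
Stratum 1 (Low): n = 480; a·d/n = 58·332/480 = 40.1167; b·c/n = 62·28/480 = 3.6167
Stratum 2 (Middle): n = 339; a·d/n = 128·68/339 = 25.6755; b·c/n = 111·32/339 = 10.4779
Stratum 3 (High): n = 272; a·d/n = 76·104/272 = 29.0588; b·c/n = 9·83/272 = 2.7463
OR_MH = (40.1167 + 25.6755 + 29.0588) / (3.6167 + 10.4779 + 2.7463) = 94.8510 / 16.8409 = 5.63219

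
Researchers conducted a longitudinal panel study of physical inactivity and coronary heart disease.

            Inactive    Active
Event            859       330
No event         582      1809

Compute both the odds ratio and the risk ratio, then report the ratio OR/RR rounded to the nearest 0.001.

Reading the table with exposure as columns: a = 859 (Inactive, case), b = 582 (Inactive, non-case), c = 330 (Active, case), d = 1809.
OR = (859·1809)/(582·330) = 1553931/192060 = 8.09086
Risk in exposed = 859/1441 = 0.59611; risk in unexposed = 330/2139 = 0.15428; RR = 3.86390
OR/RR = 8.09086 / 3.86390 = 2.09396
The outcome is not rare, so the OR lies further from 1 than the RR.

2.094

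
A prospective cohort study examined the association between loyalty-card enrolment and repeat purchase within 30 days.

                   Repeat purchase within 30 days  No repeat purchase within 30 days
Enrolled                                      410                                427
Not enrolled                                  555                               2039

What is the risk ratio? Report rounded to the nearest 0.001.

Cells: a = 410, b = 427, c = 555, d = 2039.
Risk in exposed = 410/837 = 0.48984; risk in unexposed = 555/2594 = 0.21396.
RR = 0.48984 / 0.21396 = 2.28947
The risk among the exposed is 2.29 times that among the unexposed.

2.289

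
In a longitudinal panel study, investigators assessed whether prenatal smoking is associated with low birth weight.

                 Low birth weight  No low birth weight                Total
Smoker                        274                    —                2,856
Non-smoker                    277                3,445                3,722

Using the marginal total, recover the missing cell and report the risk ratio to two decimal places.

The missing cell is in the exposed row: 2856 − 274 = 2582.
So a = 274, b = 2582, c = 277, d = 3445.
RR = [a/(a+b)] / [c/(c+d)] = (274/2856) / (277/3722) = 0.09594/0.07442 = 1.28911

1.29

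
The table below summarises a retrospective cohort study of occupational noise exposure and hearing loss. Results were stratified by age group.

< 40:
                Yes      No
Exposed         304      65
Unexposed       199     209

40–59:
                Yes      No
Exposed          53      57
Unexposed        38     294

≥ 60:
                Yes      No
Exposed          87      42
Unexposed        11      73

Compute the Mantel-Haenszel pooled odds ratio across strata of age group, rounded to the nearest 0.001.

6.191

OR_MH = Σ(aᵢdᵢ/nᵢ) / Σ(bᵢcᵢ/nᵢ), where nᵢ is the stratum total.
Stratum 1 (< 40): n = 777; a·d/n = 304·209/777 = 81.7709; b·c/n = 65·199/777 = 16.6474
Stratum 2 (40–59): n = 442; a·d/n = 53·294/442 = 35.2534; b·c/n = 57·38/442 = 4.9005
Stratum 3 (≥ 60): n = 213; a·d/n = 87·73/213 = 29.8169; b·c/n = 42·11/213 = 2.1690
OR_MH = (81.7709 + 35.2534 + 29.8169) / (16.6474 + 4.9005 + 2.1690) = 146.8412 / 23.7168 = 6.19144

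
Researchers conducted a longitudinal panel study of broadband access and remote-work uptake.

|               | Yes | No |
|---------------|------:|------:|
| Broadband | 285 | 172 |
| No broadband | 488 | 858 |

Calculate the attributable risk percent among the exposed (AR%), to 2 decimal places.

41.86

Cells: a = 285, b = 172, c = 488, d = 858.
Risk in exposed = 285/457 = 0.62363; risk in unexposed = 488/1346 = 0.36256.
RR = 0.62363/0.36256 = 1.72010
AR% = (RR − 1)/RR × 100 = (1.72010 − 1)/1.72010 × 100 = 41.8639%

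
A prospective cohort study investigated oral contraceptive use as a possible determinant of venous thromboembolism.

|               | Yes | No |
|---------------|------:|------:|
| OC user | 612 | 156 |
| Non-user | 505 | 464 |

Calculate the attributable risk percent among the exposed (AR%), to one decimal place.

Cells: a = 612, b = 156, c = 505, d = 464.
Risk in exposed = 612/768 = 0.79688; risk in unexposed = 505/969 = 0.52116.
RR = 0.79688/0.52116 = 1.52905
AR% = (RR − 1)/RR × 100 = (1.52905 − 1)/1.52905 × 100 = 34.6001%

34.6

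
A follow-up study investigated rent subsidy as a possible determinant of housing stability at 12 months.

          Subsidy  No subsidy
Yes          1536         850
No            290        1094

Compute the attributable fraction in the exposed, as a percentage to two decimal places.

48.02

Reading the table with exposure as columns: a = 1536 (Subsidy, case), b = 290 (Subsidy, non-case), c = 850 (No subsidy, case), d = 1094.
Risk in exposed = 1536/1826 = 0.84118; risk in unexposed = 850/1944 = 0.43724.
RR = 0.84118/0.43724 = 1.92383
AR% = (RR − 1)/RR × 100 = (1.92383 − 1)/1.92383 × 100 = 48.0205%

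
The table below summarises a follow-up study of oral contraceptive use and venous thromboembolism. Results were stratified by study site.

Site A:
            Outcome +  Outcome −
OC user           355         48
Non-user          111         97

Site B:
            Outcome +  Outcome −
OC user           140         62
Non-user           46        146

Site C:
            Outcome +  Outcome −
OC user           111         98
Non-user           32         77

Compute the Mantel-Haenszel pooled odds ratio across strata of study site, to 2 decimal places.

OR_MH = Σ(aᵢdᵢ/nᵢ) / Σ(bᵢcᵢ/nᵢ), where nᵢ is the stratum total.
Stratum 1 (Site A): n = 611; a·d/n = 355·97/611 = 56.3584; b·c/n = 48·111/611 = 8.7201
Stratum 2 (Site B): n = 394; a·d/n = 140·146/394 = 51.8782; b·c/n = 62·46/394 = 7.2386
Stratum 3 (Site C): n = 318; a·d/n = 111·77/318 = 26.8774; b·c/n = 98·32/318 = 9.8616
OR_MH = (56.3584 + 51.8782 + 26.8774) / (8.7201 + 7.2386 + 9.8616) = 135.1140 / 25.8203 = 5.23285

5.23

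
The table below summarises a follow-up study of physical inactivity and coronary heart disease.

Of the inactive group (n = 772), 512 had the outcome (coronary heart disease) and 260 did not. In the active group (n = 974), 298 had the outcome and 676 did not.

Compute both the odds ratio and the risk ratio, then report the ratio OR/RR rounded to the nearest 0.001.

From the description: a = 512, b = 260, c = 298, d = 676.
OR = (512·676)/(260·298) = 346112/77480 = 4.46711
Risk in exposed = 512/772 = 0.66321; risk in unexposed = 298/974 = 0.30595; RR = 2.16768
OR/RR = 4.46711 / 2.16768 = 2.06078
The outcome is not rare, so the OR lies further from 1 than the RR.

2.061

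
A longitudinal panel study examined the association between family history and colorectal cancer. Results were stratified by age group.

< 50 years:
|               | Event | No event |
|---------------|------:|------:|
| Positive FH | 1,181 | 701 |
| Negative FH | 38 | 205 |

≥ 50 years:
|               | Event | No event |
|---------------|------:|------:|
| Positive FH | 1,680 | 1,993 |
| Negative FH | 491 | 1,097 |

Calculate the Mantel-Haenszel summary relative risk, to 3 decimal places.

1.706

RR_MH = Σ(aᵢ·n₀ᵢ/nᵢ) / Σ(cᵢ·n₁ᵢ/nᵢ), with n₁ᵢ = aᵢ+bᵢ (exposed), n₀ᵢ = cᵢ+dᵢ (unexposed), nᵢ = n₁ᵢ+n₀ᵢ.
Stratum 1 (< 50 years): n₁ = 1882, n₀ = 243, n = 2125; a·n₀/n = 1181·243/2125 = 135.0508; c·n₁/n = 38·1882/2125 = 33.6546
Stratum 2 (≥ 50 years): n₁ = 3673, n₀ = 1588, n = 5261; a·n₀/n = 1680·1588/5261 = 507.0975; c·n₁/n = 491·3673/5261 = 342.7947
RR_MH = (135.0508 + 507.0975) / (33.6546 + 342.7947) = 642.1483 / 376.4493 = 1.70580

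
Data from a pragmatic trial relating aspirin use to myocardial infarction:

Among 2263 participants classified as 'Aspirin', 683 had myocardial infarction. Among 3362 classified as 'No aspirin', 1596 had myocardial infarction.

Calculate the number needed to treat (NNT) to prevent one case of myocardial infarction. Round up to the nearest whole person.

6

Risk in treated group = 683/2263 = 0.30181; risk in control = 1596/3362 = 0.47472.
Absolute risk reduction = 0.47472 − 0.30181 = 0.17291
NNT = 1 / ARR = 1 / 0.17291 = 5.784 → round up → 6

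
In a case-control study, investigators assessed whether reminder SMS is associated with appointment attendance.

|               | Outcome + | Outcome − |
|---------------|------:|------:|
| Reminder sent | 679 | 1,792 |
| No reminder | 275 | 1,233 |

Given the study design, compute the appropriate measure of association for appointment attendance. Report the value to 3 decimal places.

1.699

Cells: a = 679, b = 1792, c = 275, d = 1233.
This is a case-control study: participants were sampled on outcome status, so risks in the source population cannot be estimated directly — relative risk is not valid here. The odds ratio is the appropriate measure.
OR = (a·d)/(b·c) = (679 × 1233) / (1792 × 275) = 837207 / 492800 = 1.69888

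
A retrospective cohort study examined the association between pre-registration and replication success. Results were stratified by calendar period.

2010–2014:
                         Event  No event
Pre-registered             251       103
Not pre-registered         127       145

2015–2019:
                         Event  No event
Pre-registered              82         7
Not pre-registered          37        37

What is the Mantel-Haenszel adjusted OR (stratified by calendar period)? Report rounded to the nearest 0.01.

3.41

OR_MH = Σ(aᵢdᵢ/nᵢ) / Σ(bᵢcᵢ/nᵢ), where nᵢ is the stratum total.
Stratum 1 (2010–2014): n = 626; a·d/n = 251·145/626 = 58.1390; b·c/n = 103·127/626 = 20.8962
Stratum 2 (2015–2019): n = 163; a·d/n = 82·37/163 = 18.6135; b·c/n = 7·37/163 = 1.5890
OR_MH = (58.1390 + 18.6135) / (20.8962 + 1.5890) = 76.7525 / 22.4851 = 3.41348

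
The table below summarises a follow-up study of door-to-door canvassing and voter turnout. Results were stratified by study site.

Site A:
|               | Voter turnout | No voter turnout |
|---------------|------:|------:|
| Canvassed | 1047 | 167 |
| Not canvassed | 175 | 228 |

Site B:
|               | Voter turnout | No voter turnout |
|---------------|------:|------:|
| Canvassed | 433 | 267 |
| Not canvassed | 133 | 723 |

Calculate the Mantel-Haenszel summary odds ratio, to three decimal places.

8.530

OR_MH = Σ(aᵢdᵢ/nᵢ) / Σ(bᵢcᵢ/nᵢ), where nᵢ is the stratum total.
Stratum 1 (Site A): n = 1617; a·d/n = 1047·228/1617 = 147.6289; b·c/n = 167·175/1617 = 18.0736
Stratum 2 (Site B): n = 1556; a·d/n = 433·723/1556 = 201.1947; b·c/n = 267·133/1556 = 22.8220
OR_MH = (147.6289 + 201.1947) / (18.0736 + 22.8220) = 348.8237 / 40.8956 = 8.52962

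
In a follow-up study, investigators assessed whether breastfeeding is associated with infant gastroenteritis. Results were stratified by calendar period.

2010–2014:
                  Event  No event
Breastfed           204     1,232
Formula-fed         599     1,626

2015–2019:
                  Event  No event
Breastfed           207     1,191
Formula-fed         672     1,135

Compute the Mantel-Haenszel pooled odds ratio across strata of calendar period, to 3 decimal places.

0.363

OR_MH = Σ(aᵢdᵢ/nᵢ) / Σ(bᵢcᵢ/nᵢ), where nᵢ is the stratum total.
Stratum 1 (2010–2014): n = 3661; a·d/n = 204·1626/3661 = 90.6048; b·c/n = 1232·599/3661 = 201.5755
Stratum 2 (2015–2019): n = 3205; a·d/n = 207·1135/3205 = 73.3058; b·c/n = 1191·672/3205 = 249.7198
OR_MH = (90.6048 + 73.3058) / (201.5755 + 249.7198) = 163.9105 / 451.2953 = 0.36320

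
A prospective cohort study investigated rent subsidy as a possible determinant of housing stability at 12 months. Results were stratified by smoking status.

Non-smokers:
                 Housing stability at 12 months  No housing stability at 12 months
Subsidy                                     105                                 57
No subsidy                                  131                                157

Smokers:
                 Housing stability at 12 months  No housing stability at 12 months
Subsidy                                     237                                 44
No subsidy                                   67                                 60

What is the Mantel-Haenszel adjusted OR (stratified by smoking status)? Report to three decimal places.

3.001

OR_MH = Σ(aᵢdᵢ/nᵢ) / Σ(bᵢcᵢ/nᵢ), where nᵢ is the stratum total.
Stratum 1 (Non-smokers): n = 450; a·d/n = 105·157/450 = 36.6333; b·c/n = 57·131/450 = 16.5933
Stratum 2 (Smokers): n = 408; a·d/n = 237·60/408 = 34.8529; b·c/n = 44·67/408 = 7.2255
OR_MH = (36.6333 + 34.8529) / (16.5933 + 7.2255) = 71.4863 / 23.8188 = 3.00125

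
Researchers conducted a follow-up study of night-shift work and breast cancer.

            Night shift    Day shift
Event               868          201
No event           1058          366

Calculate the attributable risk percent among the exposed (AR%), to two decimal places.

Reading the table with exposure as columns: a = 868 (Night shift, case), b = 1058 (Night shift, non-case), c = 201 (Day shift, case), d = 366.
Risk in exposed = 868/1926 = 0.45067; risk in unexposed = 201/567 = 0.35450.
RR = 0.45067/0.35450 = 1.27131
AR% = (RR − 1)/RR × 100 = (1.27131 − 1)/1.27131 × 100 = 21.3408%

21.34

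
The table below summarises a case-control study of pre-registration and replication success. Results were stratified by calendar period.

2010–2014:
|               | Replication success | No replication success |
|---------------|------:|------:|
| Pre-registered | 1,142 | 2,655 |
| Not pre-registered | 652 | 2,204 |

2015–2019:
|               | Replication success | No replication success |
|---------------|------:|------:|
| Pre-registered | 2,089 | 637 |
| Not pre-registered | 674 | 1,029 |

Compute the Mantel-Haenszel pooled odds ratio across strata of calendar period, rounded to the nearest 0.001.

OR_MH = Σ(aᵢdᵢ/nᵢ) / Σ(bᵢcᵢ/nᵢ), where nᵢ is the stratum total.
Stratum 1 (2010–2014): n = 6653; a·d/n = 1142·2204/6653 = 378.3208; b·c/n = 2655·652/6653 = 260.1924
Stratum 2 (2015–2019): n = 4429; a·d/n = 2089·1029/4429 = 485.3423; b·c/n = 637·674/4429 = 96.9379
OR_MH = (378.3208 + 485.3423) / (260.1924 + 96.9379) = 863.6630 / 357.1303 = 2.41834

2.418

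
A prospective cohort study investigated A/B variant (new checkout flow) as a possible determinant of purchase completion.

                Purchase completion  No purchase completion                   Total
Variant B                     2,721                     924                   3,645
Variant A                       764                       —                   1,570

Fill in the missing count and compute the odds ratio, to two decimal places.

The missing cell is in the unexposed row: 1570 − 764 = 806.
So a = 2721, b = 924, c = 764, d = 806.
OR = (a·d)/(b·c) = (2721 × 806) / (924 × 764) = 2193126 / 705936 = 3.10669

3.11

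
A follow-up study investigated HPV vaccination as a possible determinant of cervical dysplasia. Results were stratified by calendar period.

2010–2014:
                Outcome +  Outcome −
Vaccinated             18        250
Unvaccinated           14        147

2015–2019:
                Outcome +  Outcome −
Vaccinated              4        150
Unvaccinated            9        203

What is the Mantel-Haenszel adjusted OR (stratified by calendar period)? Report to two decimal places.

0.71

OR_MH = Σ(aᵢdᵢ/nᵢ) / Σ(bᵢcᵢ/nᵢ), where nᵢ is the stratum total.
Stratum 1 (2010–2014): n = 429; a·d/n = 18·147/429 = 6.1678; b·c/n = 250·14/429 = 8.1585
Stratum 2 (2015–2019): n = 366; a·d/n = 4·203/366 = 2.2186; b·c/n = 150·9/366 = 3.6885
OR_MH = (6.1678 + 2.2186) / (8.1585 + 3.6885) = 8.3864 / 11.8470 = 0.70789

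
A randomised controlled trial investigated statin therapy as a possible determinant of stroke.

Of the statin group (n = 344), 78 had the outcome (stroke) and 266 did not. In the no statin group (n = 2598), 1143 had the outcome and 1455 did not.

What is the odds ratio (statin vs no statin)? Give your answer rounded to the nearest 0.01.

From the description: a = 78, b = 266, c = 1143, d = 1455.
OR = (a·d)/(b·c) = (78 × 1455) / (266 × 1143) = 113490 / 304038 = 0.37328
Exposure is associated with lower odds of stroke (OR = 0.37 < 1).

0.37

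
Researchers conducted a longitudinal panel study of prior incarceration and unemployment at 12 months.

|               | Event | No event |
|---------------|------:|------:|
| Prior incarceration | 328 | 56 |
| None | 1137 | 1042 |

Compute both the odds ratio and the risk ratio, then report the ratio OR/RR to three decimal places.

Cells: a = 328, b = 56, c = 1137, d = 1042.
OR = (328·1042)/(56·1137) = 341776/63672 = 5.36776
Risk in exposed = 328/384 = 0.85417; risk in unexposed = 1137/2179 = 0.52180; RR = 1.63696
OR/RR = 5.36776 / 1.63696 = 3.27909
The outcome is not rare, so the OR lies further from 1 than the RR.

3.279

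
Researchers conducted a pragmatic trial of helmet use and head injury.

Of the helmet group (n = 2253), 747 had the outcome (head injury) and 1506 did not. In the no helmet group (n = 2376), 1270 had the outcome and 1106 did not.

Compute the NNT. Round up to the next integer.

Risk in treated group = 747/2253 = 0.33156; risk in control = 1270/2376 = 0.53451.
Absolute risk reduction = 0.53451 − 0.33156 = 0.20295
NNT = 1 / ARR = 1 / 0.20295 = 4.927 → round up → 5

5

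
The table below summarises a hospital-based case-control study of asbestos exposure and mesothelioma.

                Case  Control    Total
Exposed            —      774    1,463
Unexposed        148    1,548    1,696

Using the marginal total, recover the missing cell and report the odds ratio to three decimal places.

The missing cell is in the exposed row: 1463 − 774 = 689.
So a = 689, b = 774, c = 148, d = 1548.
OR = (a·d)/(b·c) = (689 × 1548) / (774 × 148) = 1066572 / 114552 = 9.31081

9.311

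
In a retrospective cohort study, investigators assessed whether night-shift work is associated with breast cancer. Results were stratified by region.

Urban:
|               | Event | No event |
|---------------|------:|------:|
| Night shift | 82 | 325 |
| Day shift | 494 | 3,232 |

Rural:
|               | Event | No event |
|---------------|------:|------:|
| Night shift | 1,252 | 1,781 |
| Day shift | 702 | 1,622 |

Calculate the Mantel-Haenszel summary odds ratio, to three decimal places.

OR_MH = Σ(aᵢdᵢ/nᵢ) / Σ(bᵢcᵢ/nᵢ), where nᵢ is the stratum total.
Stratum 1 (Urban): n = 4133; a·d/n = 82·3232/4133 = 64.1239; b·c/n = 325·494/4133 = 38.8459
Stratum 2 (Rural): n = 5357; a·d/n = 1252·1622/5357 = 379.0823; b·c/n = 1781·702/5357 = 233.3885
OR_MH = (64.1239 + 379.0823) / (38.8459 + 233.3885) = 443.2062 / 272.2343 = 1.62803

1.628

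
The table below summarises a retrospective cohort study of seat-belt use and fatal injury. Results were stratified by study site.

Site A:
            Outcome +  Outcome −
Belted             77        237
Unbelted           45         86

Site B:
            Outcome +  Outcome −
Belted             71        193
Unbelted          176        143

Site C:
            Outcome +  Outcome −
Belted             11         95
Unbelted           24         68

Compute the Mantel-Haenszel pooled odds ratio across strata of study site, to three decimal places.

0.385

OR_MH = Σ(aᵢdᵢ/nᵢ) / Σ(bᵢcᵢ/nᵢ), where nᵢ is the stratum total.
Stratum 1 (Site A): n = 445; a·d/n = 77·86/445 = 14.8809; b·c/n = 237·45/445 = 23.9663
Stratum 2 (Site B): n = 583; a·d/n = 71·143/583 = 17.4151; b·c/n = 193·176/583 = 58.2642
Stratum 3 (Site C): n = 198; a·d/n = 11·68/198 = 3.7778; b·c/n = 95·24/198 = 11.5152
OR_MH = (14.8809 + 17.4151 + 3.7778) / (23.9663 + 58.2642 + 11.5152) = 36.0738 / 93.7456 = 0.38480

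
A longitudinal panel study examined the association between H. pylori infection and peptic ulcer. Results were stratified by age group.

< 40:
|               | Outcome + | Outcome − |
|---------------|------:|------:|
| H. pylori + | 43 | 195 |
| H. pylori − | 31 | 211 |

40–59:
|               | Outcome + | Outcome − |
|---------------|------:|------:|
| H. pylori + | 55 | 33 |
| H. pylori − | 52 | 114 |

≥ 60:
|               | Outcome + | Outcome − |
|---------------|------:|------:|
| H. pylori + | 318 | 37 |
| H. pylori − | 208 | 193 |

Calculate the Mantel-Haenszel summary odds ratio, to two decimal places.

4.23

OR_MH = Σ(aᵢdᵢ/nᵢ) / Σ(bᵢcᵢ/nᵢ), where nᵢ is the stratum total.
Stratum 1 (< 40): n = 480; a·d/n = 43·211/480 = 18.9021; b·c/n = 195·31/480 = 12.5938
Stratum 2 (40–59): n = 254; a·d/n = 55·114/254 = 24.6850; b·c/n = 33·52/254 = 6.7559
Stratum 3 (≥ 60): n = 756; a·d/n = 318·193/756 = 81.1825; b·c/n = 37·208/756 = 10.1799
OR_MH = (18.9021 + 24.6850 + 81.1825) / (12.5938 + 6.7559 + 10.1799) = 124.7697 / 29.5295 = 4.22525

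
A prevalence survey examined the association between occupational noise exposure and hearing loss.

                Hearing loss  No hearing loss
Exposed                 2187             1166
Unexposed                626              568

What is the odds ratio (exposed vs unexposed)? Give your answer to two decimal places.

1.70

Cells: a = 2187, b = 1166, c = 626, d = 568.
OR = (a·d)/(b·c) = (2187 × 568) / (1166 × 626) = 1242216 / 729916 = 1.70186
The odds of hearing loss are about 1.70 times as high in the exposed group.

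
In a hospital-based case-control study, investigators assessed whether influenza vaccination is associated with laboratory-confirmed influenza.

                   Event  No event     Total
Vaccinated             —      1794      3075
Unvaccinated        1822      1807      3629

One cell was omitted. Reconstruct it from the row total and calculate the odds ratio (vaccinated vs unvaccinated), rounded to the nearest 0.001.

The missing cell is in the exposed row: 3075 − 1794 = 1281.
So a = 1281, b = 1794, c = 1822, d = 1807.
OR = (a·d)/(b·c) = (1281 × 1807) / (1794 × 1822) = 2314767 / 3268668 = 0.70817

0.708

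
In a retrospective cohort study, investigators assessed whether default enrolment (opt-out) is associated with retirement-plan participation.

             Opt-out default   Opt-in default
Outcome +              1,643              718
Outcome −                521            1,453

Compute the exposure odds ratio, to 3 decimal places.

Reading the table with exposure as columns: a = 1643 (Opt-out default, case), b = 521 (Opt-out default, non-case), c = 718 (Opt-in default, case), d = 1453.
OR = (a·d)/(b·c) = (1643 × 1453) / (521 × 718) = 2387279 / 374078 = 6.38177
The odds of retirement-plan participation are about 6.38 times as high in the opt-out default group.

6.382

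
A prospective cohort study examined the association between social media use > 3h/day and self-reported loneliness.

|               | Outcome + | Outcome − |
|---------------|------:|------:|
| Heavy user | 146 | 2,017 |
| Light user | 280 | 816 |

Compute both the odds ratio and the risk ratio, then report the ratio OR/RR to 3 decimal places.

0.798

Cells: a = 146, b = 2017, c = 280, d = 816.
OR = (146·816)/(2017·280) = 119136/564760 = 0.21095
Risk in exposed = 146/2163 = 0.06750; risk in unexposed = 280/1096 = 0.25547; RR = 0.26421
OR/RR = 0.21095 / 0.26421 = 0.79842
The outcome is not rare, so the OR lies further from 1 than the RR.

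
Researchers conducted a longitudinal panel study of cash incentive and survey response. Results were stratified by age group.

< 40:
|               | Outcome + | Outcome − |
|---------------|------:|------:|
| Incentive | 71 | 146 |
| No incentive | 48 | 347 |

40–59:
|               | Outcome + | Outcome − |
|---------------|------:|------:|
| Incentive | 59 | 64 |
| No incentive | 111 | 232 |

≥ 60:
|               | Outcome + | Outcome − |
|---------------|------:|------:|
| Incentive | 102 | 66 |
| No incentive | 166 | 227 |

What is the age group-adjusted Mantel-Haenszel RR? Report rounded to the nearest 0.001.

1.674

RR_MH = Σ(aᵢ·n₀ᵢ/nᵢ) / Σ(cᵢ·n₁ᵢ/nᵢ), with n₁ᵢ = aᵢ+bᵢ (exposed), n₀ᵢ = cᵢ+dᵢ (unexposed), nᵢ = n₁ᵢ+n₀ᵢ.
Stratum 1 (< 40): n₁ = 217, n₀ = 395, n = 612; a·n₀/n = 71·395/612 = 45.8252; c·n₁/n = 48·217/612 = 17.0196
Stratum 2 (40–59): n₁ = 123, n₀ = 343, n = 466; a·n₀/n = 59·343/466 = 43.4270; c·n₁/n = 111·123/466 = 29.2983
Stratum 3 (≥ 60): n₁ = 168, n₀ = 393, n = 561; a·n₀/n = 102·393/561 = 71.4545; c·n₁/n = 166·168/561 = 49.7112
RR_MH = (45.8252 + 43.4270 + 71.4545) / (17.0196 + 29.2983 + 49.7112) = 160.7067 / 96.0291 = 1.67352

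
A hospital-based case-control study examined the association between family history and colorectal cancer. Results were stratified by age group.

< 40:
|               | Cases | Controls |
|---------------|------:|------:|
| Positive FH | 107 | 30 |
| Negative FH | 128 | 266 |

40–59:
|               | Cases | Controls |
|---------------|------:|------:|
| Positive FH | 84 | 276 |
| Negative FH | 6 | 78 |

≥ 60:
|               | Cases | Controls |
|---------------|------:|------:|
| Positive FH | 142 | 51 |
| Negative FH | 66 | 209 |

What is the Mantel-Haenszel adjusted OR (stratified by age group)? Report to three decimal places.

OR_MH = Σ(aᵢdᵢ/nᵢ) / Σ(bᵢcᵢ/nᵢ), where nᵢ is the stratum total.
Stratum 1 (< 40): n = 531; a·d/n = 107·266/531 = 53.6008; b·c/n = 30·128/531 = 7.2316
Stratum 2 (40–59): n = 444; a·d/n = 84·78/444 = 14.7568; b·c/n = 276·6/444 = 3.7297
Stratum 3 (≥ 60): n = 468; a·d/n = 142·209/468 = 63.4145; b·c/n = 51·66/468 = 7.1923
OR_MH = (53.6008 + 14.7568 + 63.4145) / (7.2316 + 3.7297 + 7.1923) = 131.7720 / 18.1537 = 7.25870

7.259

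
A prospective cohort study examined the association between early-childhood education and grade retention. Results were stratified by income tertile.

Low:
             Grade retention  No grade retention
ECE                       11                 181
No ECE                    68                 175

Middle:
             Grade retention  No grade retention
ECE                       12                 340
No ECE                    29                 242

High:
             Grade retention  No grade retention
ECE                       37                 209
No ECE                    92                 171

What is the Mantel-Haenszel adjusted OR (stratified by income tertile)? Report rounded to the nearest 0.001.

0.263

OR_MH = Σ(aᵢdᵢ/nᵢ) / Σ(bᵢcᵢ/nᵢ), where nᵢ is the stratum total.
Stratum 1 (Low): n = 435; a·d/n = 11·175/435 = 4.4253; b·c/n = 181·68/435 = 28.2943
Stratum 2 (Middle): n = 623; a·d/n = 12·242/623 = 4.6613; b·c/n = 340·29/623 = 15.8266
Stratum 3 (High): n = 509; a·d/n = 37·171/509 = 12.4303; b·c/n = 209·92/509 = 37.7760
OR_MH = (4.4253 + 4.6613 + 12.4303) / (28.2943 + 15.8266 + 37.7760) = 21.5169 / 81.8969 = 0.26273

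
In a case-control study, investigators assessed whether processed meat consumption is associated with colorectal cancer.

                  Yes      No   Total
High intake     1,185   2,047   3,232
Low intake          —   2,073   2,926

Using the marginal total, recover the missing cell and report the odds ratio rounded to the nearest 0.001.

1.407

The missing cell is in the unexposed row: 2926 − 2073 = 853.
So a = 1185, b = 2047, c = 853, d = 2073.
OR = (a·d)/(b·c) = (1185 × 2073) / (2047 × 853) = 2456505 / 1746091 = 1.40686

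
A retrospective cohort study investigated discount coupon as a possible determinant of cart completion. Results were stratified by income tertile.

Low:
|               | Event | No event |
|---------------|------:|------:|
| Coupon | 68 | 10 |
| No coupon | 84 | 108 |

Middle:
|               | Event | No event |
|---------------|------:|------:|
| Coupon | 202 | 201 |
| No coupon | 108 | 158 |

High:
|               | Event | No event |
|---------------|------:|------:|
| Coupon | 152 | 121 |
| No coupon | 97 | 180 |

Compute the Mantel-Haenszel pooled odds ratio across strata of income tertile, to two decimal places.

OR_MH = Σ(aᵢdᵢ/nᵢ) / Σ(bᵢcᵢ/nᵢ), where nᵢ is the stratum total.
Stratum 1 (Low): n = 270; a·d/n = 68·108/270 = 27.2000; b·c/n = 10·84/270 = 3.1111
Stratum 2 (Middle): n = 669; a·d/n = 202·158/669 = 47.7070; b·c/n = 201·108/669 = 32.4484
Stratum 3 (High): n = 550; a·d/n = 152·180/550 = 49.7455; b·c/n = 121·97/550 = 21.3400
OR_MH = (27.2000 + 47.7070 + 49.7455) / (3.1111 + 32.4484 + 21.3400) = 124.6525 / 56.8995 = 2.19075

2.19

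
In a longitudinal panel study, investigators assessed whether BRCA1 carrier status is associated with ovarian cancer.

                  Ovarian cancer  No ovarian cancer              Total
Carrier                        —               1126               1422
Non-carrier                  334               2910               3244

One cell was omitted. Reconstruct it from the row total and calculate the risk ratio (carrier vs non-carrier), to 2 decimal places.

2.02

The missing cell is in the exposed row: 1422 − 1126 = 296.
So a = 296, b = 1126, c = 334, d = 2910.
RR = [a/(a+b)] / [c/(c+d)] = (296/1422) / (334/3244) = 0.20816/0.10296 = 2.02175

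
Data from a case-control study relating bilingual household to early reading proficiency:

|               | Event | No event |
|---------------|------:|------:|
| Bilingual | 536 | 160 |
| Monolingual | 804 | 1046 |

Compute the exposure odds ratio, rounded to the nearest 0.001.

4.358

Cells: a = 536, b = 160, c = 804, d = 1046.
OR = (a·d)/(b·c) = (536 × 1046) / (160 × 804) = 560656 / 128640 = 4.35833
The odds of early reading proficiency are about 4.36 times as high in the bilingual group.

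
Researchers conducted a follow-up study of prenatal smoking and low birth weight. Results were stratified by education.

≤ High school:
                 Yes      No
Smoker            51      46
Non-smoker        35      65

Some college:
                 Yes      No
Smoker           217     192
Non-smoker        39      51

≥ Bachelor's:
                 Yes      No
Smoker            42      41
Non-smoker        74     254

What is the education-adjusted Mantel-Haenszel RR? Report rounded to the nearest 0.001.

1.536

RR_MH = Σ(aᵢ·n₀ᵢ/nᵢ) / Σ(cᵢ·n₁ᵢ/nᵢ), with n₁ᵢ = aᵢ+bᵢ (exposed), n₀ᵢ = cᵢ+dᵢ (unexposed), nᵢ = n₁ᵢ+n₀ᵢ.
Stratum 1 (≤ High school): n₁ = 97, n₀ = 100, n = 197; a·n₀/n = 51·100/197 = 25.8883; c·n₁/n = 35·97/197 = 17.2335
Stratum 2 (Some college): n₁ = 409, n₀ = 90, n = 499; a·n₀/n = 217·90/499 = 39.1383; c·n₁/n = 39·409/499 = 31.9659
Stratum 3 (≥ Bachelor's): n₁ = 83, n₀ = 328, n = 411; a·n₀/n = 42·328/411 = 33.5182; c·n₁/n = 74·83/411 = 14.9440
RR_MH = (25.8883 + 39.1383 + 33.5182) / (17.2335 + 31.9659 + 14.9440) = 98.5448 / 64.1435 = 1.53632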